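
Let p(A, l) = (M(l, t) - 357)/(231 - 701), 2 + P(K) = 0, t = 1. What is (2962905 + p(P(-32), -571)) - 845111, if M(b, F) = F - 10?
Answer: 497681773/235 ≈ 2.1178e+6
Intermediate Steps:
P(K) = -2 (P(K) = -2 + 0 = -2)
M(b, F) = -10 + F
p(A, l) = 183/235 (p(A, l) = ((-10 + 1) - 357)/(231 - 701) = (-9 - 357)/(-470) = -366*(-1/470) = 183/235)
(2962905 + p(P(-32), -571)) - 845111 = (2962905 + 183/235) - 845111 = 696282858/235 - 845111 = 497681773/235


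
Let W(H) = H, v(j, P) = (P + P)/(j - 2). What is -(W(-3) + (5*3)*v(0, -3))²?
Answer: -1764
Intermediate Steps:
v(j, P) = 2*P/(-2 + j) (v(j, P) = (2*P)/(-2 + j) = 2*P/(-2 + j))
-(W(-3) + (5*3)*v(0, -3))² = -(-3 + (5*3)*(2*(-3)/(-2 + 0)))² = -(-3 + 15*(2*(-3)/(-2)))² = -(-3 + 15*(2*(-3)*(-½)))² = -(-3 + 15*3)² = -(-3 + 45)² = -1*42² = -1*1764 = -1764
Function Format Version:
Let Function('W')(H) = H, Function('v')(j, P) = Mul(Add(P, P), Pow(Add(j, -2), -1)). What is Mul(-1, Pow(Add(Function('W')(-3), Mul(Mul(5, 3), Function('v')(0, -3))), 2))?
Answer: -1764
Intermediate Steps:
Function('v')(j, P) = Mul(2, P, Pow(Add(-2, j), -1)) (Function('v')(j, P) = Mul(Mul(2, P), Pow(Add(-2, j), -1)) = Mul(2, P, Pow(Add(-2, j), -1)))
Mul(-1, Pow(Add(Function('W')(-3), Mul(Mul(5, 3), Function('v')(0, -3))), 2)) = Mul(-1, Pow(Add(-3, Mul(Mul(5, 3), Mul(2, -3, Pow(Add(-2, 0), -1)))), 2)) = Mul(-1, Pow(Add(-3, Mul(15, Mul(2, -3, Pow(-2, -1)))), 2)) = Mul(-1, Pow(Add(-3, Mul(15, Mul(2, -3, Rational(-1, 2)))), 2)) = Mul(-1, Pow(Add(-3, Mul(15, 3)), 2)) = Mul(-1, Pow(Add(-3, 45), 2)) = Mul(-1, Pow(42, 2)) = Mul(-1, 1764) = -1764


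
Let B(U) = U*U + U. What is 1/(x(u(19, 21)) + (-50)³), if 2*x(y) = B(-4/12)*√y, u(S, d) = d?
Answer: -3375000/421874999993 + 3*√21/421874999993 ≈ -8.0000e-6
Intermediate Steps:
B(U) = U + U² (B(U) = U² + U = U + U²)
x(y) = -√y/9 (x(y) = (((-4/12)*(1 - 4/12))*√y)/2 = (((-4*1/12)*(1 - 4*1/12))*√y)/2 = ((-(1 - ⅓)/3)*√y)/2 = ((-⅓*⅔)*√y)/2 = (-2*√y/9)/2 = -√y/9)
1/(x(u(19, 21)) + (-50)³) = 1/(-√21/9 + (-50)³) = 1/(-√21/9 - 125000) = 1/(-125000 - √21/9)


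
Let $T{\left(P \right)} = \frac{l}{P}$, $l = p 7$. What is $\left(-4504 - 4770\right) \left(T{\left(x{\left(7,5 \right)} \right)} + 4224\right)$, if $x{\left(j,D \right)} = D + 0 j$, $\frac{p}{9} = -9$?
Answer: $- \frac{190608522}{5} \approx -3.8122 \cdot 10^{7}$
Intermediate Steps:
$p = -81$ ($p = 9 \left(-9\right) = -81$)
$x{\left(j,D \right)} = D$ ($x{\left(j,D \right)} = D + 0 = D$)
$l = -567$ ($l = \left(-81\right) 7 = -567$)
$T{\left(P \right)} = - \frac{567}{P}$
$\left(-4504 - 4770\right) \left(T{\left(x{\left(7,5 \right)} \right)} + 4224\right) = \left(-4504 - 4770\right) \left(- \frac{567}{5} + 4224\right) = - 9274 \left(\left(-567\right) \frac{1}{5} + 4224\right) = - 9274 \left(- \frac{567}{5} + 4224\right) = \left(-9274\right) \frac{20553}{5} = - \frac{190608522}{5}$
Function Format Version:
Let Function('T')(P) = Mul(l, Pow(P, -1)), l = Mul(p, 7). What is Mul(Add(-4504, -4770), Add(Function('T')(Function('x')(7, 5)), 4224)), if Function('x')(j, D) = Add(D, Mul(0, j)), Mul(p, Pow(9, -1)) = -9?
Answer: Rational(-190608522, 5) ≈ -3.8122e+7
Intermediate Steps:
p = -81 (p = Mul(9, -9) = -81)
Function('x')(j, D) = D (Function('x')(j, D) = Add(D, 0) = D)
l = -567 (l = Mul(-81, 7) = -567)
Function('T')(P) = Mul(-567, Pow(P, -1))
Mul(Add(-4504, -4770), Add(Function('T')(Function('x')(7, 5)), 4224)) = Mul(Add(-4504, -4770), Add(Mul(-567, Pow(5, -1)), 4224)) = Mul(-9274, Add(Mul(-567, Rational(1, 5)), 4224)) = Mul(-9274, Add(Rational(-567, 5), 4224)) = Mul(-9274, Rational(20553, 5)) = Rational(-190608522, 5)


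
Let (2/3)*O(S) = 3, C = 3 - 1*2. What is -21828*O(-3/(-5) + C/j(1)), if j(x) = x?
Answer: -98226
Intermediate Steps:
C = 1 (C = 3 - 2 = 1)
O(S) = 9/2 (O(S) = (3/2)*3 = 9/2)
-21828*O(-3/(-5) + C/j(1)) = -21828*9/2 = -98226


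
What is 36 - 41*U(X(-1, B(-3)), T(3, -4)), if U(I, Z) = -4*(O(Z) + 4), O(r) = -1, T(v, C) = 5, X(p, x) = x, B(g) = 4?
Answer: 528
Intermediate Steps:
U(I, Z) = -12 (U(I, Z) = -4*(-1 + 4) = -4*3 = -12)
36 - 41*U(X(-1, B(-3)), T(3, -4)) = 36 - 41*(-12) = 36 + 492 = 528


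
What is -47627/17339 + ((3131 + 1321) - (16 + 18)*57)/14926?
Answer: -333645178/129400957 ≈ -2.5784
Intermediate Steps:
-47627/17339 + ((3131 + 1321) - (16 + 18)*57)/14926 = -47627*1/17339 + (4452 - 34*57)*(1/14926) = -47627/17339 + (4452 - 1*1938)*(1/14926) = -47627/17339 + (4452 - 1938)*(1/14926) = -47627/17339 + 2514*(1/14926) = -47627/17339 + 1257/7463 = -333645178/129400957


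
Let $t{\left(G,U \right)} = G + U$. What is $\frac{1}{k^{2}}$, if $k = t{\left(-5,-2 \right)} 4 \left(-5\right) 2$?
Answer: $\frac{1}{78400} \approx 1.2755 \cdot 10^{-5}$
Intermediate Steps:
$k = 280$ ($k = \left(-5 - 2\right) 4 \left(-5\right) 2 = \left(-7\right) \left(-20\right) 2 = 140 \cdot 2 = 280$)
$\frac{1}{k^{2}} = \frac{1}{280^{2}} = \frac{1}{78400}$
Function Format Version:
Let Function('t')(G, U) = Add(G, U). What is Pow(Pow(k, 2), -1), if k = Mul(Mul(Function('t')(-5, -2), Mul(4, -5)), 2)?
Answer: Rational(1, 78400) ≈ 1.2755e-5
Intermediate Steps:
k = 280 (k = Mul(Mul(Add(-5, -2), Mul(4, -5)), 2) = Mul(Mul(-7, -20), 2) = Mul(140, 2) = 280)
Pow(Pow(k, 2), -1) = Pow(Pow(280, 2), -1) = Pow(78400, -1) = Rational(1, 78400)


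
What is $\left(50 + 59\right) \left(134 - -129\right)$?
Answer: $28667$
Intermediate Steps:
$\left(50 + 59\right) \left(134 - -129\right) = 109 \left(134 + 129\right) = 109 \cdot 263 = 28667$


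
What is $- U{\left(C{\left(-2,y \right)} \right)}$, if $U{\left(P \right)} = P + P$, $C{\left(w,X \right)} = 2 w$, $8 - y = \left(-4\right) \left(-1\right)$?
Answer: $8$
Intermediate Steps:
$y = 4$ ($y = 8 - \left(-4\right) \left(-1\right) = 8 - 4 = 4$)
$U{\left(P \right)} = 2 P$
$- U{\left(C{\left(-2,y \right)} \right)} = - 2 \cdot 2 \left(-2\right) = - 2 \left(-4\right) = \left(-1\right) \left(-8\right) = 8$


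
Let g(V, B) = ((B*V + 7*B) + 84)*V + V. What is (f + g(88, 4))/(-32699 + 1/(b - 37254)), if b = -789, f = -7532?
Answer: -635089842/621984029 ≈ -1.0211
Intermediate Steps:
g(V, B) = V + V*(84 + 7*B + B*V) (g(V, B) = ((7*B + B*V) + 84)*V + V = (84 + 7*B + B*V)*V + V = V*(84 + 7*B + B*V) + V = V + V*(84 + 7*B + B*V))
(f + g(88, 4))/(-32699 + 1/(b - 37254)) = (-7532 + 88*(85 + 7*4 + 4*88))/(-32699 + 1/(-789 - 37254)) = (-7532 + 88*(85 + 28 + 352))/(-32699 + 1/(-38043)) = (-7532 + 88*465)/(-32699 - 1/38043) = (-7532 + 40920)/(-1243968058/38043) = 33388*(-38043/1243968058) = -635089842/621984029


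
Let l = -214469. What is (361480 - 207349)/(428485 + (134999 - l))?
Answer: 154131/777953 ≈ 0.19812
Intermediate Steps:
(361480 - 207349)/(428485 + (134999 - l)) = (361480 - 207349)/(428485 + (134999 - 1*(-214469))) = 154131/(428485 + (134999 + 214469)) = 154131/(428485 + 349468) = 154131/777953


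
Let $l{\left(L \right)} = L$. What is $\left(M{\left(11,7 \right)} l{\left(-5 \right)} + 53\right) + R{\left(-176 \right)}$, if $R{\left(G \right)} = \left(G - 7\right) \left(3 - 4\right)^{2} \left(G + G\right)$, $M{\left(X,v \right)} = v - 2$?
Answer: $64444$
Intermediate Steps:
$M{\left(X,v \right)} = -2 + v$ ($M{\left(X,v \right)} = v - 2 = -2 + v$)
$R{\left(G \right)} = 2 G \left(-7 + G\right)$ ($R{\left(G \right)} = \left(-7 + G\right) \left(-1\right)^{2} \cdot 2 G = \left(-7 + G\right) 1 \cdot 2 G = \left(-7 + G\right) 2 G = 2 G \left(-7 + G\right)$)
$\left(M{\left(11,7 \right)} l{\left(-5 \right)} + 53\right) + R{\left(-176 \right)} = \left(\left(-2 + 7\right) \left(-5\right) + 53\right) + 2 \left(-176\right) \left(-7 - 176\right) = \left(5 \left(-5\right) + 53\right) + 2 \left(-176\right) \left(-183\right) = \left(-25 + 53\right) + 64416 = 28 + 64416 = 64444$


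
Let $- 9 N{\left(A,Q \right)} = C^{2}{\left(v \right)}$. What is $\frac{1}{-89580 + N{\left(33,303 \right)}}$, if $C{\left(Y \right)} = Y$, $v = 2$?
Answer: $- \frac{9}{806224} \approx -1.1163 \cdot 10^{-5}$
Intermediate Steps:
$N{\left(A,Q \right)} = - \frac{4}{9}$ ($N{\left(A,Q \right)} = - \frac{2^{2}}{9} = \left(- \frac{1}{9}\right) 4 = - \frac{4}{9}$)
$\frac{1}{-89580 + N{\left(33,303 \right)}} = \frac{1}{-89580 - \frac{4}{9}} = \frac{1}{- \frac{806224}{9}} = - \frac{9}{806224}$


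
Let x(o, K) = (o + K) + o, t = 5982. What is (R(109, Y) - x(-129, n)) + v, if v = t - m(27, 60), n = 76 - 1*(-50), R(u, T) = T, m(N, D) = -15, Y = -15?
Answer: 6114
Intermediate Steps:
n = 126 (n = 76 + 50 = 126)
x(o, K) = K + 2*o (x(o, K) = (K + o) + o = K + 2*o)
v = 5997 (v = 5982 - 1*(-15) = 5982 + 15 = 5997)
(R(109, Y) - x(-129, n)) + v = (-15 - (126 + 2*(-129))) + 5997 = (-15 - (126 - 258)) + 5997 = (-15 - 1*(-132)) + 5997 = (-15 + 132) + 5997 = 117 + 5997 = 6114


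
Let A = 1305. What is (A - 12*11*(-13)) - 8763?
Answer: -5742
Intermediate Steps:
(A - 12*11*(-13)) - 8763 = (1305 - 12*11*(-13)) - 8763 = (1305 - 132*(-13)) - 8763 = (1305 + 1716) - 8763 = 3021 - 8763 = -5742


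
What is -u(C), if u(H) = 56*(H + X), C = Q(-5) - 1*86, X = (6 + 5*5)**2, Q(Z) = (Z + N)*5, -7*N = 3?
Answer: -47480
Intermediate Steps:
N = -3/7 (N = -1/7*3 = -3/7 ≈ -0.42857)
Q(Z) = -15/7 + 5*Z (Q(Z) = (Z - 3/7)*5 = (-3/7 + Z)*5 = -15/7 + 5*Z)
X = 961 (X = (6 + 25)**2 = 31**2 = 961)
C = -792/7 (C = (-15/7 + 5*(-5)) - 1*86 = (-15/7 - 25) - 86 = -190/7 - 86 = -792/7 ≈ -113.14)
u(H) = 53816 + 56*H (u(H) = 56*(H + 961) = 56*(961 + H) = 53816 + 56*H)
-u(C) = -(53816 + 56*(-792/7)) = -(53816 - 6336) = -1*47480 = -47480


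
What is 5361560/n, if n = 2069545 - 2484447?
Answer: -2680780/207451 ≈ -12.922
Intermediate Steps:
n = -414902
5361560/n = 5361560/(-414902) = 5361560*(-1/414902) = -2680780/207451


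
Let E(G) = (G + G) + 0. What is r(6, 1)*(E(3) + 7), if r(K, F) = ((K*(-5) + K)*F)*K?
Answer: -1872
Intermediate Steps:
r(K, F) = -4*F*K² (r(K, F) = ((-5*K + K)*F)*K = ((-4*K)*F)*K = (-4*F*K)*K = -4*F*K²)
E(G) = 2*G (E(G) = 2*G + 0 = 2*G)
r(6, 1)*(E(3) + 7) = (-4*1*6²)*(2*3 + 7) = (-4*1*36)*(6 + 7) = -144*13 = -1872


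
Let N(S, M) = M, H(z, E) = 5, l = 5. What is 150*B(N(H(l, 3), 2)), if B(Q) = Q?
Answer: 300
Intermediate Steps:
150*B(N(H(l, 3), 2)) = 150*2 = 300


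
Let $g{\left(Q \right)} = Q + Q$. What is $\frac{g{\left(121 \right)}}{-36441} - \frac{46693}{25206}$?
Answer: $- \frac{569213155}{306177282} \approx -1.8591$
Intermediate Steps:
$g{\left(Q \right)} = 2 Q$
$\frac{g{\left(121 \right)}}{-36441} - \frac{46693}{25206} = \frac{2 \cdot 121}{-36441} - \frac{46693}{25206} = 242 \left(- \frac{1}{36441}\right) - \frac{46693}{25206} = - \frac{242}{36441} - \frac{46693}{25206} = - \frac{569213155}{306177282}$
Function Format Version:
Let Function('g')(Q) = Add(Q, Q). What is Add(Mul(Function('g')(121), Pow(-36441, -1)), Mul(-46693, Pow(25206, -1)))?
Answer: Rational(-569213155, 306177282) ≈ -1.8591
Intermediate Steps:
Function('g')(Q) = Mul(2, Q)
Add(Mul(Function('g')(121), Pow(-36441, -1)), Mul(-46693, Pow(25206, -1))) = Add(Mul(Mul(2, 121), Pow(-36441, -1)), Mul(-46693, Pow(25206, -1))) = Add(Mul(242, Rational(-1, 36441)), Mul(-46693, Rational(1, 25206))) = Add(Rational(-242, 36441), Rational(-46693, 25206)) = Rational(-569213155, 306177282)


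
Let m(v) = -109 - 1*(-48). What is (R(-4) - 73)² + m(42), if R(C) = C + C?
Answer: 6500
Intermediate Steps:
R(C) = 2*C
m(v) = -61 (m(v) = -109 + 48 = -61)
(R(-4) - 73)² + m(42) = (2*(-4) - 73)² - 61 = (-8 - 73)² - 61 = (-81)² - 61 = 6561 - 61 = 6500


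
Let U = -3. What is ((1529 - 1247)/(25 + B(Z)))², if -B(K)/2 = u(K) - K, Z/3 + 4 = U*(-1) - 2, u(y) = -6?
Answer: 79524/361 ≈ 220.29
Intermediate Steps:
Z = -9 (Z = -12 + 3*(-3*(-1) - 2) = -12 + 3*(3 - 2) = -12 + 3*1 = -12 + 3 = -9)
B(K) = 12 + 2*K (B(K) = -2*(-6 - K) = 12 + 2*K)
((1529 - 1247)/(25 + B(Z)))² = ((1529 - 1247)/(25 + (12 + 2*(-9))))² = (282/(25 + (12 - 18)))² = (282/(25 - 6))² = (282/19)² = 79524/361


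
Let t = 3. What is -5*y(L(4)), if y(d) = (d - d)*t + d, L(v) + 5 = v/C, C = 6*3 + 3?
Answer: 505/21 ≈ 24.048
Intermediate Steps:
C = 21 (C = 18 + 3 = 21)
L(v) = -5 + v/21
y(d) = d (y(d) = (d - d)*3 + d = 0*3 + d = 0 + d = d)
-5*y(L(4)) = -5*(-5 + (1/21)*4) = -5*(-5 + 4/21) = -5*(-101/21) = 505/21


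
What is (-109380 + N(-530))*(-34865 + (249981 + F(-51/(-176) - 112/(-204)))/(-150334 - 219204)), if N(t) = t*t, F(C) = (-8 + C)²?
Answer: -347750446645253925695/58150684449 ≈ -5.9802e+9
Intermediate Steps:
N(t) = t²
(-109380 + N(-530))*(-34865 + (249981 + F(-51/(-176) - 112/(-204)))/(-150334 - 219204)) = (-109380 + (-530)²)*(-34865 + (249981 + (-8 + (-51/(-176) - 112/(-204)))²)/(-150334 - 219204)) = (-109380 + 280900)*(-34865 + (249981 + (-8 + (-51*(-1/176) - 112*(-1/204)))²)/(-369538)) = 171520*(-34865 + (249981 + (-8 + (51/176 + 28/51))²)*(-1/369538)) = 171520*(-34865 + (249981 + (-8 + 7529/8976)²)*(-1/369538)) = 171520*(-34865 + (249981 + (-64279/8976)²)*(-1/369538)) = 171520*(-34865 + (249981 + 4131789841/80568576)*(-1/369538)) = 171520*(-34865 + (20144744986897/80568576)*(-1/369538)) = 171520*(-34865 - 20144744986897/29773150437888) = 171520*(-1038061034761952017/29773150437888) = -347750446645253925695/58150684449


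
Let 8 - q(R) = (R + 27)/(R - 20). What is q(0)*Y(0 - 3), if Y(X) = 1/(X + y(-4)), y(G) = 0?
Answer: -187/60 ≈ -3.1167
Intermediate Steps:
q(R) = 8 - (27 + R)/(-20 + R) (q(R) = 8 - (R + 27)/(R - 20) = 8 - (27 + R)/(-20 + R))
Y(X) = 1/X (Y(X) = 1/(X + 0) = 1/X)
q(0)*Y(0 - 3) = ((-187 + 7*0)/(-20 + 0))/(0 - 3) = ((-187 + 0)/(-20))/(0 - 1*3) = (-1/20*(-187))/(0 - 3) = (187/20)/(-3) = (187/20)*(-⅓) = -187/60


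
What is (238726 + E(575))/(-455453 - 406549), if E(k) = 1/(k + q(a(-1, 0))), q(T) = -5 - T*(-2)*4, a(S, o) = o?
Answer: -136073821/491341140 ≈ -0.27694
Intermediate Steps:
q(T) = -5 + 8*T (q(T) = -5 - (-2*T)*4 = -5 - (-8)*T = -5 + 8*T)
E(k) = 1/(-5 + k) (E(k) = 1/(k + (-5 + 8*0)) = 1/(k + (-5 + 0)) = 1/(k - 5) = 1/(-5 + k))
(238726 + E(575))/(-455453 - 406549) = (238726 + 1/(-5 + 575))/(-455453 - 406549) = (238726 + 1/570)/(-862002) = (238726 + 1/570)*(-1/862002) = (136073821/570)*(-1/862002) = -136073821/491341140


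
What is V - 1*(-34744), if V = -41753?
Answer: -7009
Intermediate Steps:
V - 1*(-34744) = -41753 - 1*(-34744) = -41753 + 34744 = -7009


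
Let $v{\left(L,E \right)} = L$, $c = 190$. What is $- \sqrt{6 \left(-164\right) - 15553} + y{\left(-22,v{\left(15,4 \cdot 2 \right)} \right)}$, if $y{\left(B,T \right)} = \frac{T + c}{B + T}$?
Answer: $- \frac{205}{7} - i \sqrt{16537} \approx -29.286 - 128.6 i$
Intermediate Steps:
$y{\left(B,T \right)} = \frac{190 + T}{B + T}$ ($y{\left(B,T \right)} = \frac{T + 190}{B + T} = \frac{190 + T}{B + T}$)
$- \sqrt{6 \left(-164\right) - 15553} + y{\left(-22,v{\left(15,4 \cdot 2 \right)} \right)} = - \sqrt{6 \left(-164\right) - 15553} + \frac{190 + 15}{-22 + 15} = - \sqrt{-984 - 15553} + \frac{1}{-7} \cdot 205 = - \sqrt{-16537} - \frac{205}{7} = - i \sqrt{16537} - \frac{205}{7} = - \frac{205}{7} - i \sqrt{16537}$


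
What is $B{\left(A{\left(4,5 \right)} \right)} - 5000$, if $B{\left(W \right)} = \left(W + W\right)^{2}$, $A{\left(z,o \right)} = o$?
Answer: $-4900$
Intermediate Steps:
$B{\left(W \right)} = 4 W^{2}$ ($B{\left(W \right)} = \left(2 W\right)^{2} = 4 W^{2}$)
$B{\left(A{\left(4,5 \right)} \right)} - 5000 = 4 \cdot 5^{2} - 5000 = 4 \cdot 25 - 5000 = 100 - 5000 = -4900$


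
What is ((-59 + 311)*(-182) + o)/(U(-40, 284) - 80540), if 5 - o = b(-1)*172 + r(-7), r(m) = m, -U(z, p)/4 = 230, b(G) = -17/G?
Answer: 12194/20365 ≈ 0.59877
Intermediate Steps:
U(z, p) = -920 (U(z, p) = -4*230 = -920)
o = -2912 (o = 5 - (-17/(-1)*172 - 7) = 5 - (-17*(-1)*172 - 7) = 5 - (17*172 - 7) = 5 - (2924 - 7) = 5 - 1*2917 = 5 - 2917 = -2912)
((-59 + 311)*(-182) + o)/(U(-40, 284) - 80540) = ((-59 + 311)*(-182) - 2912)/(-920 - 80540) = (252*(-182) - 2912)/(-81460) = (-45864 - 2912)*(-1/81460) = -48776*(-1/81460) = 12194/20365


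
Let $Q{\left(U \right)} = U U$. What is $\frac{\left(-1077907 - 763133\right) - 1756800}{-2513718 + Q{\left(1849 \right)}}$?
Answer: $- \frac{3597840}{905083} \approx -3.9752$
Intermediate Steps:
$Q{\left(U \right)} = U^{2}$
$\frac{\left(-1077907 - 763133\right) - 1756800}{-2513718 + Q{\left(1849 \right)}} = \frac{\left(-1077907 - 763133\right) - 1756800}{-2513718 + 1849^{2}} = \frac{-1841040 - 1756800}{-2513718 + 3418801} = - \frac{3597840}{905083}$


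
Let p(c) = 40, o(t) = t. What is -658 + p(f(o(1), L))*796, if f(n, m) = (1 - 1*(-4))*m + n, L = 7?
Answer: 31182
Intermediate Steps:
f(n, m) = n + 5*m (f(n, m) = (1 + 4)*m + n = 5*m + n = n + 5*m)
-658 + p(f(o(1), L))*796 = -658 + 40*796 = -658 + 31840 = 31182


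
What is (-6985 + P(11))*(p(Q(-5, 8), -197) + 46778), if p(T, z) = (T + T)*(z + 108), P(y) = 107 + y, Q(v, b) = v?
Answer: -327336156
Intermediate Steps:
p(T, z) = 2*T*(108 + z) (p(T, z) = (2*T)*(108 + z) = 2*T*(108 + z))
(-6985 + P(11))*(p(Q(-5, 8), -197) + 46778) = (-6985 + (107 + 11))*(2*(-5)*(108 - 197) + 46778) = (-6985 + 118)*(2*(-5)*(-89) + 46778) = -6867*(890 + 46778) = -6867*47668 = -327336156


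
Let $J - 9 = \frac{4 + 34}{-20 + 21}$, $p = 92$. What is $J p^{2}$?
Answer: $397808$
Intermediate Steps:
$J = 47$ ($J = 9 + \frac{4 + 34}{-20 + 21} = 9 + \frac{38}{1} = 9 + 38 \cdot 1 = 9 + 38 = 47$)
$J p^{2} = 47 \cdot 92^{2} = 47 \cdot 8464 = 397808$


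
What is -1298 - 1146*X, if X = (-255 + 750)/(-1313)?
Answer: -1137004/1313 ≈ -865.96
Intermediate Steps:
X = -495/1313 (X = 495*(-1/1313) = -495/1313 ≈ -0.37700)
-1298 - 1146*X = -1298 - 1146*(-495/1313) = -1298 + 567270/1313 = -1137004/1313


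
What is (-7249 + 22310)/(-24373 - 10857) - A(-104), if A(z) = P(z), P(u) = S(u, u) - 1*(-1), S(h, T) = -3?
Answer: 55399/35230 ≈ 1.5725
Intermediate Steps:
P(u) = -2 (P(u) = -3 - 1*(-1) = -3 + 1 = -2)
A(z) = -2
(-7249 + 22310)/(-24373 - 10857) - A(-104) = (-7249 + 22310)/(-24373 - 10857) - 1*(-2) = 15061/(-35230) + 2 = 15061*(-1/35230) + 2 = -15061/35230 + 2 = 55399/35230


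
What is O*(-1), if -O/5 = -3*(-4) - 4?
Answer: 40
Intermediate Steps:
O = -40 (O = -5*(-3*(-4) - 4) = -5*(12 - 4) = -5*8 = -40)
O*(-1) = -40*(-1) = 40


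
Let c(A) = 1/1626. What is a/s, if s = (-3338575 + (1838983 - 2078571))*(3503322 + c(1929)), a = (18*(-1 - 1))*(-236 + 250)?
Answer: 273168/6794217780550133 ≈ 4.0206e-11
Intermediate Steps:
c(A) = 1/1626
a = -504 (a = (18*(-2))*14 = -36*14 = -504)
s = -6794217780550133/542 (s = (-3338575 + (1838983 - 2078571))*(3503322 + 1/1626) = (-3338575 - 239588)*(5696401573/1626) = -3578163*5696401573/1626 = -6794217780550133/542 ≈ -1.2535e+13)
a/s = -504/(-6794217780550133/542) = -504*(-542/6794217780550133) = 273168/6794217780550133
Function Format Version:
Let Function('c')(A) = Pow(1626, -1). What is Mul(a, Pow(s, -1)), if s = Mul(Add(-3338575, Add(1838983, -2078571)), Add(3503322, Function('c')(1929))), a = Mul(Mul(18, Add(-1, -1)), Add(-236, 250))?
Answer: Rational(273168, 6794217780550133) ≈ 4.0206e-11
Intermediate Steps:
Function('c')(A) = Rational(1, 1626)
a = -504 (a = Mul(Mul(18, -2), 14) = Mul(-36, 14) = -504)
s = Rational(-6794217780550133, 542) (s = Mul(Add(-3338575, Add(1838983, -2078571)), Add(3503322, Rational(1, 1626))) = Mul(Add(-3338575, -239588), Rational(5696401573, 1626)) = Mul(-3578163, Rational(5696401573, 1626)) = Rational(-6794217780550133, 542) ≈ -1.2535e+13)
Mul(a, Pow(s, -1)) = Mul(-504, Pow(Rational(-6794217780550133, 542), -1)) = Mul(-504, Rational(-542, 6794217780550133)) = Rational(273168, 6794217780550133)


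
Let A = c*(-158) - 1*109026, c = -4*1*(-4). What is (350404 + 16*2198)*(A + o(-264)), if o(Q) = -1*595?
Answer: -43241514228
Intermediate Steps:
o(Q) = -595
c = 16 (c = -4*(-4) = 16)
A = -111554 (A = 16*(-158) - 1*109026 = -2528 - 109026 = -111554)
(350404 + 16*2198)*(A + o(-264)) = (350404 + 16*2198)*(-111554 - 595) = (350404 + 35168)*(-112149) = 385572*(-112149) = -43241514228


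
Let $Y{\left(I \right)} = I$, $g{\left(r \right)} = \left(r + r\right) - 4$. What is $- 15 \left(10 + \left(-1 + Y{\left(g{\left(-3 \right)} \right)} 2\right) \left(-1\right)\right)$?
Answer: $-465$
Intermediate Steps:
$g{\left(r \right)} = -4 + 2 r$ ($g{\left(r \right)} = 2 r - 4 = -4 + 2 r$)
$- 15 \left(10 + \left(-1 + Y{\left(g{\left(-3 \right)} \right)} 2\right) \left(-1\right)\right) = - 15 \left(10 + \left(-1 + \left(-4 + 2 \left(-3\right)\right) 2\right) \left(-1\right)\right) = - 15 \left(10 + \left(-1 + \left(-4 - 6\right) 2\right) \left(-1\right)\right) = - 15 \left(10 + \left(-1 - 20\right) \left(-1\right)\right) = - 15 \left(10 - -21\right) = - 15 \left(10 + 21\right) = \left(-15\right) 31 = -465$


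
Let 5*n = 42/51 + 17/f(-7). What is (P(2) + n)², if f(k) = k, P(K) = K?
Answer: 998001/354025 ≈ 2.8190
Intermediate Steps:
n = -191/595 (n = (42/51 + 17/(-7))/5 = (42*(1/51) + 17*(-⅐))/5 = (14/17 - 17/7)/5 = (⅕)*(-191/119) = -191/595 ≈ -0.32101)
(P(2) + n)² = (2 - 191/595)² = (999/595)² = 998001/354025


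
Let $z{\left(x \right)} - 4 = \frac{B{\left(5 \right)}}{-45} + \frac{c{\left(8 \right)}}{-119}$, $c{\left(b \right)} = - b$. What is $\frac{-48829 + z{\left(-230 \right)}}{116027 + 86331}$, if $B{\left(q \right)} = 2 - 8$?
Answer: $- \frac{87152267}{361209030} \approx -0.24128$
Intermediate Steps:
$B{\left(q \right)} = -6$ ($B{\left(q \right)} = 2 - 8 = -6$)
$z{\left(x \right)} = \frac{7498}{1785}$ ($z{\left(x \right)} = 4 + \left(- \frac{6}{-45} + \frac{\left(-1\right) 8}{-119}\right) = 4 - - \frac{358}{1785} = 4 + \left(\frac{2}{15} + \frac{8}{119}\right) = 4 + \frac{358}{1785} = \frac{7498}{1785}$)
$\frac{-48829 + z{\left(-230 \right)}}{116027 + 86331} = \frac{-48829 + \frac{7498}{1785}}{116027 + 86331} = - \frac{87152267}{1785 \cdot 202358} = \left(- \frac{87152267}{1785}\right) \frac{1}{202358} = - \frac{87152267}{361209030}$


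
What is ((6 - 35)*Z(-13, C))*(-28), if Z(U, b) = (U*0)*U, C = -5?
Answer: 0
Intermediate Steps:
Z(U, b) = 0 (Z(U, b) = 0*U = 0)
((6 - 35)*Z(-13, C))*(-28) = ((6 - 35)*0)*(-28) = -29*0*(-28) = 0*(-28) = 0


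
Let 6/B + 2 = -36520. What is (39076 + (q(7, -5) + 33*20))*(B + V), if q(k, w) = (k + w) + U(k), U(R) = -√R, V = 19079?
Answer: 1538309268512/2029 - 116133872*√7/6087 ≈ 7.5811e+8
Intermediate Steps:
B = -1/6087 (B = 6/(-2 - 36520) = 6/(-36522) = 6*(-1/36522) = -1/6087 ≈ -0.00016428)
q(k, w) = k + w - √k (q(k, w) = (k + w) - √k = k + w - √k)
(39076 + (q(7, -5) + 33*20))*(B + V) = (39076 + ((7 - 5 - √7) + 33*20))*(-1/6087 + 19079) = (39076 + ((2 - √7) + 660))*(116133872/6087) = (39076 + (662 - √7))*(116133872/6087) = (39738 - √7)*(116133872/6087) = 1538309268512/2029 - 116133872*√7/6087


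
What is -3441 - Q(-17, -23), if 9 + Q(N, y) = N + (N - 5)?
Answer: -3393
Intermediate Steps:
Q(N, y) = -14 + 2*N (Q(N, y) = -9 + (N + (N - 5)) = -9 + (N + (-5 + N)) = -9 + (-5 + 2*N) = -14 + 2*N)
-3441 - Q(-17, -23) = -3441 - (-14 + 2*(-17)) = -3441 - (-14 - 34) = -3441 - 1*(-48) = -3441 + 48 = -3393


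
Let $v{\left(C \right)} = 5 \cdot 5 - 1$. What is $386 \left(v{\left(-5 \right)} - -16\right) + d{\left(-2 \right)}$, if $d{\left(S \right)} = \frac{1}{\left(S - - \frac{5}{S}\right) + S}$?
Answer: $\frac{200718}{13} \approx 15440.0$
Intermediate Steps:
$v{\left(C \right)} = 24$ ($v{\left(C \right)} = 25 - 1 = 24$)
$d{\left(S \right)} = \frac{1}{2 S + \frac{5}{S}}$ ($d{\left(S \right)} = \frac{1}{\left(S + \frac{5}{S}\right) + S} = \frac{1}{2 S + \frac{5}{S}}$)
$386 \left(v{\left(-5 \right)} - -16\right) + d{\left(-2 \right)} = 386 \left(24 - -16\right) - \frac{2}{5 + 2 \left(-2\right)^{2}} = 386 \left(24 + 16\right) - \frac{2}{5 + 2 \cdot 4} = 386 \cdot 40 - \frac{2}{5 + 8} = 15440 - \frac{2}{13} = \frac{200718}{13}$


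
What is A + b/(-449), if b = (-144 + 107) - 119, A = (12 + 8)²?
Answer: 179756/449 ≈ 400.35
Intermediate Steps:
A = 400 (A = 20² = 400)
b = -156 (b = -37 - 119 = -156)
A + b/(-449) = 400 - 156/(-449) = 400 - 156*(-1/449) = 400 + 156/449 = 179756/449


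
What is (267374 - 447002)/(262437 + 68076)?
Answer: -59876/110171 ≈ -0.54348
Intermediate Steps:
(267374 - 447002)/(262437 + 68076) = -179628/330513 = -179628*1/330513 = -59876/110171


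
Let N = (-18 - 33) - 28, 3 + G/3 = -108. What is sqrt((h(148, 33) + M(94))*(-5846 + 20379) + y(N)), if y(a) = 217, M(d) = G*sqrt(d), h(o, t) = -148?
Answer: 3*sqrt(-238963 - 537721*sqrt(94)) ≈ 7005.1*I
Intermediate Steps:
G = -333 (G = -9 + 3*(-108) = -9 - 324 = -333)
M(d) = -333*sqrt(d)
N = -79 (N = -51 - 28 = -79)
sqrt((h(148, 33) + M(94))*(-5846 + 20379) + y(N)) = sqrt((-148 - 333*sqrt(94))*(-5846 + 20379) + 217) = sqrt((-148 - 333*sqrt(94))*14533 + 217) = sqrt((-2150884 - 4839489*sqrt(94)) + 217) = sqrt(-2150667 - 4839489*sqrt(94))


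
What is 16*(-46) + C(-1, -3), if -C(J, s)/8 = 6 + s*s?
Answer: -856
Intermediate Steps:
C(J, s) = -48 - 8*s² (C(J, s) = -8*(6 + s*s) = -8*(6 + s²) = -48 - 8*s²)
16*(-46) + C(-1, -3) = 16*(-46) + (-48 - 8*(-3)²) = -736 + (-48 - 8*9) = -736 + (-48 - 72) = -736 - 120 = -856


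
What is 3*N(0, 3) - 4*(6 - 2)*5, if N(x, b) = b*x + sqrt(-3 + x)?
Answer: -80 + 3*I*sqrt(3) ≈ -80.0 + 5.1962*I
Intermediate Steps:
N(x, b) = sqrt(-3 + x) + b*x
3*N(0, 3) - 4*(6 - 2)*5 = 3*(sqrt(-3 + 0) + 3*0) - 4*(6 - 2)*5 = 3*(sqrt(-3) + 0) - 16*5 = 3*(I*sqrt(3) + 0) - 4*20 = 3*(I*sqrt(3)) - 80 = 3*I*sqrt(3) - 80 = -80 + 3*I*sqrt(3)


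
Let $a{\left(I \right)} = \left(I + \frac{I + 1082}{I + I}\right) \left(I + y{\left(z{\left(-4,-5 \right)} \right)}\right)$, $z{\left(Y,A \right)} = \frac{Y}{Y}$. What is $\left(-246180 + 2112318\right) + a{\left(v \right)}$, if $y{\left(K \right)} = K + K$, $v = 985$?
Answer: $\frac{5593556139}{1970} \approx 2.8394 \cdot 10^{6}$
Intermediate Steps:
$z{\left(Y,A \right)} = 1$
$y{\left(K \right)} = 2 K$
$a{\left(I \right)} = \left(2 + I\right) \left(I + \frac{1082 + I}{2 I}\right)$ ($a{\left(I \right)} = \left(I + \frac{I + 1082}{I + I}\right) \left(I + 2 \cdot 1\right) = \left(I + \frac{1082 + I}{2 I}\right) \left(I + 2\right) = \left(I + \left(1082 + I\right) \frac{1}{2 I}\right) \left(2 + I\right) = \left(I + \frac{1082 + I}{2 I}\right) \left(2 + I\right) = \left(2 + I\right) \left(I + \frac{1082 + I}{2 I}\right)$)
$\left(-246180 + 2112318\right) + a{\left(v \right)} = \left(-246180 + 2112318\right) + \left(542 + 985^{2} + \frac{1082}{985} + \frac{5}{2} \cdot 985\right) = 1866138 + \left(542 + 970225 + 1082 \cdot \frac{1}{985} + \frac{4925}{2}\right) = 1866138 + \left(542 + 970225 + \frac{1082}{985} + \frac{4925}{2}\right) = 1866138 + \frac{1917264279}{1970} = \frac{5593556139}{1970}$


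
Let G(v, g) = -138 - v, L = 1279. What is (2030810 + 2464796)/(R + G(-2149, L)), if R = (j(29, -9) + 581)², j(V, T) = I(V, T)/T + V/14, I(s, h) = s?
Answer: 71372240856/5369836357 ≈ 13.291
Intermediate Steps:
j(V, T) = V/14 + V/T (j(V, T) = V/T + V/14 = V/14 + V/T)
R = 5337909721/15876 (R = (((1/14)*29 + 29/(-9)) + 581)² = ((29/14 + 29*(-⅑)) + 581)² = ((29/14 - 29/9) + 581)² = (-145/126 + 581)² = (73061/126)² = 5337909721/15876 ≈ 3.3623e+5)
(2030810 + 2464796)/(R + G(-2149, L)) = (2030810 + 2464796)/(5337909721/15876 + (-138 - 1*(-2149))) = 4495606/(5337909721/15876 + (-138 + 2149)) = 4495606/(5337909721/15876 + 2011) = 4495606/(5369836357/15876) = 4495606*(15876/5369836357) = 71372240856/5369836357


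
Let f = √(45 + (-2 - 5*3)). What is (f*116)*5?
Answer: 1160*√7 ≈ 3069.1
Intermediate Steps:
f = 2*√7 (f = √(45 + (-2 - 15)) = √(45 - 17) = √28 = 2*√7 ≈ 5.2915)
(f*116)*5 = ((2*√7)*116)*5 = (232*√7)*5 = 1160*√7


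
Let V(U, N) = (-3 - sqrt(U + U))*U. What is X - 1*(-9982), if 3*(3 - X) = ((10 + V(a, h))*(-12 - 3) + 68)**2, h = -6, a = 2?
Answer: 25331/3 ≈ 8443.7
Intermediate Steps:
V(U, N) = U*(-3 - sqrt(2)*sqrt(U)) (V(U, N) = (-3 - sqrt(2*U))*U = (-3 - sqrt(2)*sqrt(U))*U = U*(-3 - sqrt(2)*sqrt(U)))
X = -4615/3 (X = 3 - ((10 + (-3*2 - sqrt(2)*2**(3/2)))*(-12 - 3) + 68)**2/3 = 3 - ((10 + (-6 - sqrt(2)*2*sqrt(2)))*(-15) + 68)**2/3 = 3 - ((10 + (-6 - 4))*(-15) + 68)**2/3 = 3 - ((10 - 10)*(-15) + 68)**2/3 = 3 - (0*(-15) + 68)**2/3 = 3 - (0 + 68)**2/3 = 3 - 1/3*68**2 = 3 - 1/3*4624 = 3 - 4624/3 = -4615/3 ≈ -1538.3)
X - 1*(-9982) = -4615/3 - 1*(-9982) = -4615/3 + 9982 = 25331/3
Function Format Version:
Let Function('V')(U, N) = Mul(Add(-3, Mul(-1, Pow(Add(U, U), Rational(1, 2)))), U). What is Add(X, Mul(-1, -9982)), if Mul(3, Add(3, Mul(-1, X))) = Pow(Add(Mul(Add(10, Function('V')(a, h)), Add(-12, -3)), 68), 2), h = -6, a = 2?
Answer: Rational(25331, 3) ≈ 8443.7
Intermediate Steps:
Function('V')(U, N) = Mul(U, Add(-3, Mul(-1, Pow(2, Rational(1, 2)), Pow(U, Rational(1, 2))))) (Function('V')(U, N) = Mul(Add(-3, Mul(-1, Pow(Mul(2, U), Rational(1, 2)))), U) = Mul(Add(-3, Mul(-1, Mul(Pow(2, Rational(1, 2)), Pow(U, Rational(1, 2))))), U) = Mul(Add(-3, Mul(-1, Pow(2, Rational(1, 2)), Pow(U, Rational(1, 2)))), U) = Mul(U, Add(-3, Mul(-1, Pow(2, Rational(1, 2)), Pow(U, Rational(1, 2))))))
X = Rational(-4615, 3) (X = Add(3, Mul(Rational(-1, 3), Pow(Add(Mul(Add(10, Add(Mul(-3, 2), Mul(-1, Pow(2, Rational(1, 2)), Pow(2, Rational(3, 2))))), Add(-12, -3)), 68), 2))) = Add(3, Mul(Rational(-1, 3), Pow(Add(Mul(Add(10, Add(-6, Mul(-1, Pow(2, Rational(1, 2)), Mul(2, Pow(2, Rational(1, 2)))))), -15), 68), 2))) = Add(3, Mul(Rational(-1, 3), Pow(Add(Mul(Add(10, Add(-6, -4)), -15), 68), 2))) = Add(3, Mul(Rational(-1, 3), Pow(Add(Mul(Add(10, -10), -15), 68), 2))) = Add(3, Mul(Rational(-1, 3), Pow(Add(Mul(0, -15), 68), 2))) = Add(3, Mul(Rational(-1, 3), Pow(Add(0, 68), 2))) = Add(3, Mul(Rational(-1, 3), Pow(68, 2))) = Add(3, Mul(Rational(-1, 3), 4624)) = Add(3, Rational(-4624, 3)) = Rational(-4615, 3) ≈ -1538.3)
Add(X, Mul(-1, -9982)) = Add(Rational(-4615, 3), Mul(-1, -9982)) = Add(Rational(-4615, 3), 9982) = Rational(25331, 3)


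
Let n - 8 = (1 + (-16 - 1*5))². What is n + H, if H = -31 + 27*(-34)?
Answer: -541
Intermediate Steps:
H = -949 (H = -31 - 918 = -949)
n = 408 (n = 8 + (1 + (-16 - 1*5))² = 8 + (1 + (-16 - 5))² = 8 + (1 - 21)² = 8 + (-20)² = 8 + 400 = 408)
n + H = 408 - 949 = -541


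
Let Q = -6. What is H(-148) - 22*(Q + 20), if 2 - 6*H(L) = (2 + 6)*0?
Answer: -923/3 ≈ -307.67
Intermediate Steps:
H(L) = ⅓ (H(L) = ⅓ - (2 + 6)*0/6 = ⅓ - 4*0/3 = ⅓ - ⅙*0 = ⅓ + 0 = ⅓)
H(-148) - 22*(Q + 20) = ⅓ - 22*(-6 + 20) = ⅓ - 22*14 = ⅓ - 1*308 = ⅓ - 308 = -923/3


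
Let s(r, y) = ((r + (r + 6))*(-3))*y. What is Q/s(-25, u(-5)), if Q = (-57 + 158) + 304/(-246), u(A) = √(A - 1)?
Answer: -12271*I*√6/97416 ≈ -0.30855*I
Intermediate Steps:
u(A) = √(-1 + A)
s(r, y) = y*(-18 - 6*r) (s(r, y) = ((r + (6 + r))*(-3))*y = ((6 + 2*r)*(-3))*y = (-18 - 6*r)*y = y*(-18 - 6*r))
Q = 12271/123 (Q = 101 + 304*(-1/246) = 101 - 152/123 = 12271/123 ≈ 99.764)
Q/s(-25, u(-5)) = 12271/(123*((-6*√(-1 - 5)*(3 - 25)))) = 12271/(123*((-6*√(-6)*(-22)))) = 12271/(123*((-6*I*√6*(-22)))) = 12271/(123*((132*I*√6))) = 12271*(-I*√6/792)/123 = -12271*I*√6/97416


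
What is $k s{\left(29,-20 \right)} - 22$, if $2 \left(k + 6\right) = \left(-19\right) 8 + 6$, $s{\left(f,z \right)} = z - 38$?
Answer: $4560$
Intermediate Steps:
$s{\left(f,z \right)} = -38 + z$
$k = -79$ ($k = -6 + \frac{\left(-19\right) 8 + 6}{2} = -6 + \frac{-152 + 6}{2} = -6 + \frac{1}{2} \left(-146\right) = -6 - 73 = -79$)
$k s{\left(29,-20 \right)} - 22 = - 79 \left(-38 - 20\right) - 22 = \left(-79\right) \left(-58\right) - 22 = 4582 - 22 = 4560$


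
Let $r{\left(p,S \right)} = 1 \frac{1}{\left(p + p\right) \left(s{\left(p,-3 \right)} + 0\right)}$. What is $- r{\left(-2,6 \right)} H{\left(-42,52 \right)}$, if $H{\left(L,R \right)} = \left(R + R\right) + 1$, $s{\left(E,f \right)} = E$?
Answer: $- \frac{105}{8} \approx -13.125$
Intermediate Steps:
$H{\left(L,R \right)} = 1 + 2 R$ ($H{\left(L,R \right)} = 2 R + 1 = 1 + 2 R$)
$r{\left(p,S \right)} = \frac{1}{2 p^{2}}$ ($r{\left(p,S \right)} = 1 \frac{1}{\left(p + p\right) \left(p + 0\right)} = 1 \frac{1}{2 p p} = 1 \frac{1}{2 p^{2}} = \frac{1}{2 p^{2}}$)
$- r{\left(-2,6 \right)} H{\left(-42,52 \right)} = - \frac{1}{2 \cdot 4} \left(1 + 2 \cdot 52\right) = - \frac{1}{2} \cdot \frac{1}{4} \left(1 + 104\right) = - \frac{105}{8}$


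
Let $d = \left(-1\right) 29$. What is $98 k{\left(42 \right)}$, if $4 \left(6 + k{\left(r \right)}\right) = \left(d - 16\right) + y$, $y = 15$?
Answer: $-1323$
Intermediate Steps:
$d = -29$
$k{\left(r \right)} = - \frac{27}{2}$ ($k{\left(r \right)} = -6 + \frac{\left(-29 - 16\right) + 15}{4} = -6 + \frac{-45 + 15}{4} = -6 + \frac{1}{4} \left(-30\right) = -6 - \frac{15}{2} = - \frac{27}{2}$)
$98 k{\left(42 \right)} = 98 \left(- \frac{27}{2}\right) = -1323$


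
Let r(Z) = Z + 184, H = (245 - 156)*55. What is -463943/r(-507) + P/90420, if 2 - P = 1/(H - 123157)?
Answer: 992211715941059/690783952584 ≈ 1436.4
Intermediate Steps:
H = 4895 (H = 89*55 = 4895)
P = 236525/118262 (P = 2 - 1/(4895 - 123157) = 2 - 1/(-118262) = 2 - 1*(-1/118262) = 2 + 1/118262 = 236525/118262 ≈ 2.0000)
r(Z) = 184 + Z
-463943/r(-507) + P/90420 = -463943/(184 - 507) + (236525/118262)/90420 = -463943/(-323) + (236525/118262)*(1/90420) = -463943*(-1/323) + 47305/2138650008 = 463943/323 + 47305/2138650008 = 992211715941059/690783952584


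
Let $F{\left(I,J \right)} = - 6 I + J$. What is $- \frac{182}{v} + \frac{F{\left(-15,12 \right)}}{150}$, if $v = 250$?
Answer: $- \frac{6}{125} \approx -0.048$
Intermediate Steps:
$F{\left(I,J \right)} = J - 6 I$
$- \frac{182}{v} + \frac{F{\left(-15,12 \right)}}{150} = - \frac{182}{250} + \frac{12 - -90}{150} = \left(-182\right) \frac{1}{250} + \left(12 + 90\right) \frac{1}{150} = - \frac{91}{125} + 102 \cdot \frac{1}{150} = - \frac{91}{125} + \frac{17}{25} = - \frac{6}{125}$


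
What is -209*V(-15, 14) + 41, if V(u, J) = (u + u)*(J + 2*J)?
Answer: 263381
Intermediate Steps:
V(u, J) = 6*J*u (V(u, J) = (2*u)*(3*J) = 6*J*u)
-209*V(-15, 14) + 41 = -1254*14*(-15) + 41 = -209*(-1260) + 41 = 263340 + 41 = 263381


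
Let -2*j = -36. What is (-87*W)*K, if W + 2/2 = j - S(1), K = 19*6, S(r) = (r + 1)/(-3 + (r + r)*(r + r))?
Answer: -148770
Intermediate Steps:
S(r) = (1 + r)/(-3 + 4*r**2) (S(r) = (1 + r)/(-3 + (2*r)*(2*r)) = (1 + r)/(-3 + 4*r**2))
K = 114
j = 18 (j = -1/2*(-36) = 18)
W = 15 (W = -1 + (18 - (1 + 1)/(-3 + 4*1**2)) = -1 + (18 - 2/(-3 + 4*1)) = -1 + (18 - 2/(-3 + 4)) = -1 + (18 - 2/1) = -1 + (18 - 2) = -1 + 16 = 15)
(-87*W)*K = -87*15*114 = -1305*114 = -148770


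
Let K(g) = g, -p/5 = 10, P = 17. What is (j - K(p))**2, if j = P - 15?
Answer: 2704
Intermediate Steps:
p = -50 (p = -5*10 = -50)
j = 2 (j = 17 - 15 = 2)
(j - K(p))**2 = (2 - 1*(-50))**2 = (2 + 50)**2 = 52**2 = 2704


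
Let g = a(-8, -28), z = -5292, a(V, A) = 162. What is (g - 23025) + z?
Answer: -28155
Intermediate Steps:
g = 162
(g - 23025) + z = (162 - 23025) - 5292 = -22863 - 5292 = -28155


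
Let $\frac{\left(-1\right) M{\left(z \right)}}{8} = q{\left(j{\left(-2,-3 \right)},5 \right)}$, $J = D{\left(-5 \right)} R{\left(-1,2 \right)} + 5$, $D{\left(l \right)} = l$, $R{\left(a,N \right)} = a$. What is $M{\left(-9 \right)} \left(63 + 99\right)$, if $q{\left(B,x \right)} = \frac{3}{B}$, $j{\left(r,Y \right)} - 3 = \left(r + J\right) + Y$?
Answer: $-486$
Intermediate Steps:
$J = 10$ ($J = \left(-5\right) \left(-1\right) + 5 = 5 + 5 = 10$)
$j{\left(r,Y \right)} = 13 + Y + r$ ($j{\left(r,Y \right)} = 3 + \left(\left(r + 10\right) + Y\right) = 3 + \left(\left(10 + r\right) + Y\right) = 3 + \left(10 + Y + r\right) = 13 + Y + r$)
$M{\left(z \right)} = -3$ ($M{\left(z \right)} = - 8 \frac{3}{13 - 3 - 2} = - 8 \cdot \frac{3}{8} = - 8 \cdot 3 \cdot \frac{1}{8} = \left(-8\right) \frac{3}{8} = -3$)
$M{\left(-9 \right)} \left(63 + 99\right) = - 3 \left(63 + 99\right) = \left(-3\right) 162 = -486$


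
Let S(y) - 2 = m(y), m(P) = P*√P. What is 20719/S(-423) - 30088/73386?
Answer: -1137114307190/2777182026903 + 26292411*I*√47/75686971 ≈ -0.40945 + 2.3815*I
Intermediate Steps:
m(P) = P^(3/2)
S(y) = 2 + y^(3/2)
20719/S(-423) - 30088/73386 = 20719/(2 + (-423)^(3/2)) - 30088/73386 = 20719/(2 - 1269*I*√47) - 30088*1/73386 = 20719/(2 - 1269*I*√47) - 15044/36693 = -15044/36693 + 20719/(2 - 1269*I*√47)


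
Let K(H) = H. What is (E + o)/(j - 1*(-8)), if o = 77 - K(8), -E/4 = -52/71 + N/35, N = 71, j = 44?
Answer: 158581/129220 ≈ 1.2272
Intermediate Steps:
E = -12884/2485 (E = -4*(-52/71 + 71/35) = -4*3221/2485 = -12884/2485 ≈ -5.1847)
o = 69 (o = 77 - 1*8 = 77 - 8 = 69)
(E + o)/(j - 1*(-8)) = (-12884/2485 + 69)/(44 - 1*(-8)) = (158581/2485)/(44 + 8) = (158581/2485)/52 = (1/52)*(158581/2485) = 158581/129220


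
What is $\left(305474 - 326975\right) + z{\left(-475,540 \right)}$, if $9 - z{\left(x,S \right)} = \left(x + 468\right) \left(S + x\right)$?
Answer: $-21037$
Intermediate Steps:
$z{\left(x,S \right)} = 9 - \left(468 + x\right) \left(S + x\right)$ ($z{\left(x,S \right)} = 9 - \left(x + 468\right) \left(S + x\right) = 9 - \left(468 + x\right) \left(S + x\right)$)
$\left(305474 - 326975\right) + z{\left(-475,540 \right)} = \left(305474 - 326975\right) - \left(256036 - 256500\right) = -21501 + \left(9 - 225625 - 252720 + 222300 + 256500\right) = -21501 + 464 = -21037$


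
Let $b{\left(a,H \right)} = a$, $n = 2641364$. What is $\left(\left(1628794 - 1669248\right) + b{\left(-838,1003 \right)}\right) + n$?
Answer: $2600072$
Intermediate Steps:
$\left(\left(1628794 - 1669248\right) + b{\left(-838,1003 \right)}\right) + n = \left(\left(1628794 - 1669248\right) - 838\right) + 2641364 = \left(-40454 - 838\right) + 2641364 = -41292 + 2641364 = 2600072$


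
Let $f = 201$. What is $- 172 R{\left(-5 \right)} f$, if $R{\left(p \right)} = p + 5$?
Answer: $0$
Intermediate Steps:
$R{\left(p \right)} = 5 + p$
$- 172 R{\left(-5 \right)} f = - 172 \left(5 - 5\right) 201 = \left(-172\right) 0 \cdot 201 = 0 \cdot 201 = 0$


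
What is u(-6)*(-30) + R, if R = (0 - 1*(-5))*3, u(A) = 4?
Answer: -105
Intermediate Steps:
R = 15 (R = (0 + 5)*3 = 5*3 = 15)
u(-6)*(-30) + R = 4*(-30) + 15 = -120 + 15 = -105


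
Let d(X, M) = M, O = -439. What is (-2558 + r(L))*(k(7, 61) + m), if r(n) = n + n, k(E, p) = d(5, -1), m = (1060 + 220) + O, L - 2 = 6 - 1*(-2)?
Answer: -2131920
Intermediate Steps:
L = 10 (L = 2 + (6 - 1*(-2)) = 2 + (6 + 2) = 2 + 8 = 10)
m = 841 (m = (1060 + 220) - 439 = 1280 - 439 = 841)
k(E, p) = -1
r(n) = 2*n
(-2558 + r(L))*(k(7, 61) + m) = (-2558 + 2*10)*(-1 + 841) = (-2558 + 20)*840 = -2538*840 = -2131920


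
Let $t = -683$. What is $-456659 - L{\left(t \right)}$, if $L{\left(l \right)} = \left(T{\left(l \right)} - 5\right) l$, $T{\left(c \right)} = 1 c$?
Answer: $-926563$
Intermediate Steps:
$T{\left(c \right)} = c$
$L{\left(l \right)} = l \left(-5 + l\right)$ ($L{\left(l \right)} = \left(l - 5\right) l = \left(-5 + l\right) l = l \left(-5 + l\right)$)
$-456659 - L{\left(t \right)} = -456659 - - 683 \left(-5 - 683\right) = -456659 - \left(-683\right) \left(-688\right) = -456659 - 469904 = -926563$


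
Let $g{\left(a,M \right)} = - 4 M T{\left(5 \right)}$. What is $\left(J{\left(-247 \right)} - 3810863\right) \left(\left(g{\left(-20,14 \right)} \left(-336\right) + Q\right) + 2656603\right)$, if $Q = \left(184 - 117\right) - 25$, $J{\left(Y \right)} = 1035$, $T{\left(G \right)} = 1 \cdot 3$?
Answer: $-10336417678004$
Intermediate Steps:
$T{\left(G \right)} = 3$
$g{\left(a,M \right)} = - 12 M$ ($g{\left(a,M \right)} = - 4 M 3 = - 12 M$)
$Q = 42$ ($Q = 67 - 25 = 42$)
$\left(J{\left(-247 \right)} - 3810863\right) \left(\left(g{\left(-20,14 \right)} \left(-336\right) + Q\right) + 2656603\right) = \left(1035 - 3810863\right) \left(\left(\left(-12\right) 14 \left(-336\right) + 42\right) + 2656603\right) = - 3809828 \left(\left(\left(-168\right) \left(-336\right) + 42\right) + 2656603\right) = - 3809828 \left(\left(56448 + 42\right) + 2656603\right) = - 3809828 \left(56490 + 2656603\right) = \left(-3809828\right) 2713093 = -10336417678004$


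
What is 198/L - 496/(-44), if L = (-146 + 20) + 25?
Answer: 10346/1111 ≈ 9.3123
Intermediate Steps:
L = -101 (L = -126 + 25 = -101)
198/L - 496/(-44) = 198/(-101) - 496/(-44) = 198*(-1/101) - 496*(-1/44) = -198/101 + 124/11 = 10346/1111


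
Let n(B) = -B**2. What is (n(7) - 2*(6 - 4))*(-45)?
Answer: 2385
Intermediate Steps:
(n(7) - 2*(6 - 4))*(-45) = (-1*7**2 - 2*(6 - 4))*(-45) = (-1*49 - 2*2)*(-45) = (-49 - 4)*(-45) = -53*(-45) = 2385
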